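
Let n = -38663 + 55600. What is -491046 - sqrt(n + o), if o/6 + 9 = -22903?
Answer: -491046 - I*sqrt(120535) ≈ -4.9105e+5 - 347.18*I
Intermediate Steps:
o = -137472 (o = -54 + 6*(-22903) = -54 - 137418 = -137472)
n = 16937
-491046 - sqrt(n + o) = -491046 - sqrt(16937 - 137472) = -491046 - sqrt(-120535) = -491046 - I*sqrt(120535)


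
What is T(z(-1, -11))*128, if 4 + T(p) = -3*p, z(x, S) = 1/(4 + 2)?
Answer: -576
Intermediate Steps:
z(x, S) = 1/6
T(p) = -4 - 3*p
T(z(-1, -11))*128 = (-4 - 3*1/6)*128 = (-4 - 1/2)*128 = -9/2*128 = -576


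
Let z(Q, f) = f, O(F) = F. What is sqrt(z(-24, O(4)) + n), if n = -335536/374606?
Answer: 2*sqrt(27226551383)/187303 ≈ 1.7619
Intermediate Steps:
n = -167768/187303 (n = -335536*1/374606 = -167768/187303 ≈ -0.89570)
sqrt(z(-24, O(4)) + n) = sqrt(4 - 167768/187303) = sqrt(581444/187303) = 2*sqrt(27226551383)/187303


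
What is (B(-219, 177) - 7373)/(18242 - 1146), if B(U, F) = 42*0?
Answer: -7373/17096 ≈ -0.43127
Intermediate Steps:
B(U, F) = 0
(B(-219, 177) - 7373)/(18242 - 1146) = (0 - 7373)/(18242 - 1146) = -7373/17096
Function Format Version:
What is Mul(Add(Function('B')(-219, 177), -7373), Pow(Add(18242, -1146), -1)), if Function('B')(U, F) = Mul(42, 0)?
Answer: Rational(-7373, 17096) ≈ -0.43127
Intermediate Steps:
Function('B')(U, F) = 0
Mul(Add(Function('B')(-219, 177), -7373), Pow(Add(18242, -1146), -1)) = Mul(Add(0, -7373), Pow(Add(18242, -1146), -1)) = Mul(-7373, Pow(17096, -1)) = Mul(-7373, Rational(1, 17096)) = Rational(-7373, 17096)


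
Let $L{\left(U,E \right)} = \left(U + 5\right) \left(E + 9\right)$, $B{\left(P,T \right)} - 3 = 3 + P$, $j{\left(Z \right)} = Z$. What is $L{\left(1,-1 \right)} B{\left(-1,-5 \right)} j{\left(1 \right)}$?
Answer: $240$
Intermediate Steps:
$B{\left(P,T \right)} = 6 + P$ ($B{\left(P,T \right)} = 3 + \left(3 + P\right) = 6 + P$)
$L{\left(U,E \right)} = \left(5 + U\right) \left(9 + E\right)$
$L{\left(1,-1 \right)} B{\left(-1,-5 \right)} j{\left(1 \right)} = \left(45 + 5 \left(-1\right) + 9 \cdot 1 - 1\right) \left(6 - 1\right) 1 = \left(45 - 5 + 9 - 1\right) 5 \cdot 1 = 48 \cdot 5 \cdot 1 = 240 \cdot 1 = 240$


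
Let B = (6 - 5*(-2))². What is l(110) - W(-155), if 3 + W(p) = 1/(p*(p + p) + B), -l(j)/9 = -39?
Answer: 17100323/48306 ≈ 354.00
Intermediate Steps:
l(j) = 351 (l(j) = -9*(-39) = 351)
B = 256 (B = (6 + 10)² = 16² = 256)
W(p) = -3 + 1/(256 + 2*p²) (W(p) = -3 + 1/(p*(p + p) + 256) = -3 + 1/(p*(2*p) + 256) = -3 + 1/(2*p² + 256) = -3 + 1/(256 + 2*p²))
l(110) - W(-155) = 351 - (-767 - 6*(-155)²)/(2*(128 + (-155)²)) = 351 - (-767 - 6*24025)/(2*(128 + 24025)) = 351 - (-767 - 144150)/(2*24153) = 351 - (-144917)/(2*24153) = 351 - 1*(-144917/48306) = 351 + 144917/48306 = 17100323/48306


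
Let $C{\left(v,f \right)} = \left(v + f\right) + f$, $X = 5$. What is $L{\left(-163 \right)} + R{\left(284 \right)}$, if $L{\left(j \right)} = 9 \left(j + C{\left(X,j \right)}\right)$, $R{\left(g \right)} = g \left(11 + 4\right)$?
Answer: $-96$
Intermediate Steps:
$R{\left(g \right)} = 15 g$ ($R{\left(g \right)} = g 15 = 15 g$)
$C{\left(v,f \right)} = v + 2 f$ ($C{\left(v,f \right)} = \left(f + v\right) + f = v + 2 f$)
$L{\left(j \right)} = 45 + 27 j$ ($L{\left(j \right)} = 9 \left(j + \left(5 + 2 j\right)\right) = 9 \left(5 + 3 j\right) = 45 + 27 j$)
$L{\left(-163 \right)} + R{\left(284 \right)} = \left(45 + 27 \left(-163\right)\right) + 15 \cdot 284 = \left(45 - 4401\right) + 4260 = -4356 + 4260 = -96$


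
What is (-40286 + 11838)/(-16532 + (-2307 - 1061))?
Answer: 7112/4975 ≈ 1.4295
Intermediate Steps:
(-40286 + 11838)/(-16532 + (-2307 - 1061)) = -28448/(-16532 - 3368) = -28448/(-19900) = -28448*(-1/19900) = 7112/4975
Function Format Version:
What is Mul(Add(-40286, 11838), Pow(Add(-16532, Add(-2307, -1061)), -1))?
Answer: Rational(7112, 4975) ≈ 1.4295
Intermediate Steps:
Mul(Add(-40286, 11838), Pow(Add(-16532, Add(-2307, -1061)), -1)) = Mul(-28448, Pow(Add(-16532, -3368), -1)) = Mul(-28448, Pow(-19900, -1)) = Mul(-28448, Rational(-1, 19900)) = Rational(7112, 4975)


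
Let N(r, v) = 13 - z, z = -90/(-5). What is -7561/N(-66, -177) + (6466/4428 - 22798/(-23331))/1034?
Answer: 134613981396397/89018497260 ≈ 1512.2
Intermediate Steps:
z = 18 (z = -90*(-⅕) = 18)
N(r, v) = -5 (N(r, v) = 13 - 1*18 = 13 - 18 = -5)
-7561/N(-66, -177) + (6466/4428 - 22798/(-23331))/1034 = -7561/(-5) + (6466/4428 - 22798/(-23331))/1034 = -7561*(-⅕) + (6466*(1/4428) - 22798*(-1/23331))*(1/1034) = 7561/5 + (3233/2214 + 22798/23331)*(1/1034) = 7561/5 + (41967965/17218278)*(1/1034) = 7561/5 + 41967965/17803699452 = 134613981396397/89018497260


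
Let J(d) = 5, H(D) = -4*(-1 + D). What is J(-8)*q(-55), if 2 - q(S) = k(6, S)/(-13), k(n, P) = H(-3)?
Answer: 210/13 ≈ 16.154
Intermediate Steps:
H(D) = 4 - 4*D
k(n, P) = 16 (k(n, P) = 4 - 4*(-3) = 4 + 12 = 16)
q(S) = 42/13 (q(S) = 2 - 16/(-13) = 2 - 16*(-1)/13 = 2 - 1*(-16/13) = 2 + 16/13 = 42/13)
J(-8)*q(-55) = 5*(42/13) = 210/13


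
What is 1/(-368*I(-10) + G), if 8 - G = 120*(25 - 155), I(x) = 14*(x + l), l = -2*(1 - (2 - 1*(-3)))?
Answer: 1/25912 ≈ 3.8592e-5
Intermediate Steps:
l = 8 (l = -2*(1 - (2 + 3)) = -2*(1 - 1*5) = -2*(1 - 5) = -2*(-4) = 8)
I(x) = 112 + 14*x (I(x) = 14*(x + 8) = 14*(8 + x) = 112 + 14*x)
G = 15608 (G = 8 - 120*(25 - 155) = 8 - 120*(-130) = 8 - 1*(-15600) = 8 + 15600 = 15608)
1/(-368*I(-10) + G) = 1/(-368*(112 + 14*(-10)) + 15608) = 1/(-368*(112 - 140) + 15608) = 1/(-368*(-28) + 15608) = 1/(10304 + 15608) = 1/25912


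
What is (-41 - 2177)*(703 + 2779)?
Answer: -7723076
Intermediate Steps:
(-41 - 2177)*(703 + 2779) = -2218*3482 = -7723076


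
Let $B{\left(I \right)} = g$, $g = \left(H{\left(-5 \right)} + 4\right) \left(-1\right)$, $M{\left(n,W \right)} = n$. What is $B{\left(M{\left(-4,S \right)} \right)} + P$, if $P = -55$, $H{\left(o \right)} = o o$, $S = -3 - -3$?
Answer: $-84$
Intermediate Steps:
$S = 0$ ($S = -3 + 3 = 0$)
$H{\left(o \right)} = o^{2}$
$g = -29$ ($g = \left(\left(-5\right)^{2} + 4\right) \left(-1\right) = \left(25 + 4\right) \left(-1\right) = 29 \left(-1\right) = -29$)
$B{\left(I \right)} = -29$
$B{\left(M{\left(-4,S \right)} \right)} + P = -29 - 55 = -84$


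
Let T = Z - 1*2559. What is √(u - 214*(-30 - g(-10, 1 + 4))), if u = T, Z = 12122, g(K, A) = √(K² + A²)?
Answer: √(15983 + 1070*√5) ≈ 135.56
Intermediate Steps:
g(K, A) = √(A² + K²)
T = 9563 (T = 12122 - 1*2559 = 12122 - 2559 = 9563)
u = 9563
√(u - 214*(-30 - g(-10, 1 + 4))) = √(9563 - 214*(-30 - √((1 + 4)² + (-10)²))) = √(9563 - 214*(-30 - √(5² + 100))) = √(9563 - 214*(-30 - √(25 + 100))) = √(9563 - 214*(-30 - √125)) = √(9563 - 214*(-30 - 5*√5)) = √(9563 + (6420 + 1070*√5)) = √(15983 + 1070*√5)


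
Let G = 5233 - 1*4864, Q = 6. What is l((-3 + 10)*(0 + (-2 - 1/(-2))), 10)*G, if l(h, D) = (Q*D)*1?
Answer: 22140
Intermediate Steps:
l(h, D) = 6*D (l(h, D) = (6*D)*1 = 6*D)
G = 369 (G = 5233 - 4864 = 369)
l((-3 + 10)*(0 + (-2 - 1/(-2))), 10)*G = (6*10)*369 = 60*369 = 22140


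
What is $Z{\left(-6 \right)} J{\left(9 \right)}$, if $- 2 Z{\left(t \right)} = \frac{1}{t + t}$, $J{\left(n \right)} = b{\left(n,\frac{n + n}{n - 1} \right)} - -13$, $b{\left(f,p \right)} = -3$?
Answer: $\frac{5}{12} \approx 0.41667$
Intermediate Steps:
$J{\left(n \right)} = 10$ ($J{\left(n \right)} = -3 - -13 = -3 + 13 = 10$)
$Z{\left(t \right)} = - \frac{1}{4 t}$ ($Z{\left(t \right)} = - \frac{1}{2 \left(t + t\right)} = - \frac{1}{2 \cdot 2 t} = - \frac{\frac{1}{2} \frac{1}{t}}{2} = - \frac{1}{4 t}$)
$Z{\left(-6 \right)} J{\left(9 \right)} = - \frac{1}{4 \left(-6\right)} 10 = \left(- \frac{1}{4}\right) \left(- \frac{1}{6}\right) 10 = \frac{1}{24} \cdot 10 = \frac{5}{12}$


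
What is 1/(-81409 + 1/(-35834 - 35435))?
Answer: -71269/5801938022 ≈ -1.2284e-5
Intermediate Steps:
1/(-81409 + 1/(-35834 - 35435)) = 1/(-81409 + 1/(-71269)) = 1/(-81409 - 1/71269) = 1/(-5801938022/71269) = -71269/5801938022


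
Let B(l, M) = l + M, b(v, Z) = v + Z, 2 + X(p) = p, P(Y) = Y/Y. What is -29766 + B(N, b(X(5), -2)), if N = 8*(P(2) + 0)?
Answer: -29757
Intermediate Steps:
P(Y) = 1
X(p) = -2 + p
N = 8 (N = 8*(1 + 0) = 8*1 = 8)
b(v, Z) = Z + v
B(l, M) = M + l
-29766 + B(N, b(X(5), -2)) = -29766 + ((-2 + (-2 + 5)) + 8) = -29766 + ((-2 + 3) + 8) = -29766 + (1 + 8) = -29766 + 9 = -29757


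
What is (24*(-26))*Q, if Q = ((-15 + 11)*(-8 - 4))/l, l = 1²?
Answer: -29952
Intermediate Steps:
l = 1
Q = 48 (Q = ((-15 + 11)*(-8 - 4))/1 = -4*(-12)*1 = 48*1 = 48)
(24*(-26))*Q = (24*(-26))*48 = -624*48 = -29952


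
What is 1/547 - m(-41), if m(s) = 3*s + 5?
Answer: 64547/547 ≈ 118.00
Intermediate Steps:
m(s) = 5 + 3*s
1/547 - m(-41) = 1/547 - (5 + 3*(-41)) = 1/547 - (5 - 123) = 1/547 - 1*(-118) = 1/547 + 118 = 64547/547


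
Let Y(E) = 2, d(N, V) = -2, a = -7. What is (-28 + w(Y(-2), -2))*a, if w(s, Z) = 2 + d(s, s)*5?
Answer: 252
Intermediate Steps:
w(s, Z) = -8 (w(s, Z) = 2 - 2*5 = 2 - 10 = -8)
(-28 + w(Y(-2), -2))*a = (-28 - 8)*(-7) = -36*(-7) = 252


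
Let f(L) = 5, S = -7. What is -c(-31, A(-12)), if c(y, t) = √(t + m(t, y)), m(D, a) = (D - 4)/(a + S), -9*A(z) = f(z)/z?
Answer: -√70338/684 ≈ -0.38774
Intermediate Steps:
A(z) = -5/(9*z)
m(D, a) = (-4 + D)/(-7 + a) (m(D, a) = (D - 4)/(a - 7) = (-4 + D)/(-7 + a))
c(y, t) = √(t + (-4 + t)/(-7 + y))
-c(-31, A(-12)) = -√((-4 - 5/9/(-12) + (-5/9/(-12))*(-7 - 31))/(-7 - 31)) = -√((-4 - 5/9*(-1/12) - 5/9*(-1/12)*(-38))/(-38)) = -√(-(-4 + 5/108 + (5/108)*(-38))/38) = -√(-(-4 + 5/108 - 95/54)/38) = -√(-1/38*(-617/108)) = -√(617/4104) = -√70338/684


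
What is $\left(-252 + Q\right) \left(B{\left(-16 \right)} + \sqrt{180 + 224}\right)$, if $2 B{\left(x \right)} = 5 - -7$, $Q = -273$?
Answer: $-3150 - 1050 \sqrt{101} \approx -13702.0$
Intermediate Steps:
$B{\left(x \right)} = 6$ ($B{\left(x \right)} = \frac{5 - -7}{2} = \frac{5 + 7}{2} = \frac{1}{2} \cdot 12 = 6$)
$\left(-252 + Q\right) \left(B{\left(-16 \right)} + \sqrt{180 + 224}\right) = \left(-252 - 273\right) \left(6 + \sqrt{180 + 224}\right) = - 525 \left(6 + \sqrt{404}\right) = - 525 \left(6 + 2 \sqrt{101}\right) = -3150 - 1050 \sqrt{101}$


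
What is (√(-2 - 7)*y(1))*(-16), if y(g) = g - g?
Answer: 0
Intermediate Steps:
y(g) = 0
(√(-2 - 7)*y(1))*(-16) = (√(-2 - 7)*0)*(-16) = (√(-9)*0)*(-16) = ((3*I)*0)*(-16) = 0*(-16) = 0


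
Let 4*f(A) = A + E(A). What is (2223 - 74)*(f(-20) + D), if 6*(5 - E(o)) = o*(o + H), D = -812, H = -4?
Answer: -7184107/4 ≈ -1.7960e+6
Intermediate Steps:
E(o) = 5 - o*(-4 + o)/6 (E(o) = 5 - o*(o - 4)/6 = 5 - o*(-4 + o)/6)
f(A) = 5/4 - A²/24 + 5*A/12 (f(A) = (A + (5 - A²/6 + 2*A/3))/4 = (5 - A²/6 + 5*A/3)/4 = 5/4 - A²/24 + 5*A/12)
(2223 - 74)*(f(-20) + D) = (2223 - 74)*((5/4 - 1/24*(-20)² + (5/12)*(-20)) - 812) = 2149*((5/4 - 1/24*400 - 25/3) - 812) = 2149*((5/4 - 50/3 - 25/3) - 812) = 2149*(-95/4 - 812) = 2149*(-3343/4) = -7184107/4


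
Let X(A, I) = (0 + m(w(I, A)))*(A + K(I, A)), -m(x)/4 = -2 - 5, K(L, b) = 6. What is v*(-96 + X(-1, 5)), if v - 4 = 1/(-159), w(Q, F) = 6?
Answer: 27940/159 ≈ 175.72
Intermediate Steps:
m(x) = 28 (m(x) = -4*(-2 - 5) = -4*(-7) = 28)
X(A, I) = 168 + 28*A (X(A, I) = (0 + 28)*(A + 6) = 28*(6 + A) = 168 + 28*A)
v = 635/159 (v = 4 + 1/(-159) = 4 - 1/159 = 635/159 ≈ 3.9937)
v*(-96 + X(-1, 5)) = 635*(-96 + (168 + 28*(-1)))/159 = 635*(-96 + (168 - 28))/159 = 635*(-96 + 140)/159 = (635/159)*44 = 27940/159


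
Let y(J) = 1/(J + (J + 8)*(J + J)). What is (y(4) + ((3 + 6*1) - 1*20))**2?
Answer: 1207801/10000 ≈ 120.78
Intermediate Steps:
y(J) = 1/(J + 2*J*(8 + J)) (y(J) = 1/(J + (8 + J)*(2*J)) = 1/(J + 2*J*(8 + J)))
(y(4) + ((3 + 6*1) - 1*20))**2 = (1/(4*(17 + 2*4)) + ((3 + 6*1) - 1*20))**2 = (1/(4*(17 + 8)) + ((3 + 6) - 20))**2 = ((1/4)/25 + (9 - 20))**2 = ((1/4)*(1/25) - 11)**2 = (1/100 - 11)**2 = (-1099/100)**2 = 1207801/10000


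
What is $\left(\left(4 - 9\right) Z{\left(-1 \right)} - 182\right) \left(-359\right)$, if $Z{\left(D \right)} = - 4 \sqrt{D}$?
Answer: $65338 - 7180 i \approx 65338.0 - 7180.0 i$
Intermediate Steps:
$\left(\left(4 - 9\right) Z{\left(-1 \right)} - 182\right) \left(-359\right) = \left(\left(4 - 9\right) \left(- 4 \sqrt{-1}\right) - 182\right) \left(-359\right) = \left(- 5 \left(- 4 i\right) - 182\right) \left(-359\right) = \left(20 i - 182\right) \left(-359\right) = \left(-182 + 20 i\right) \left(-359\right) = 65338 - 7180 i$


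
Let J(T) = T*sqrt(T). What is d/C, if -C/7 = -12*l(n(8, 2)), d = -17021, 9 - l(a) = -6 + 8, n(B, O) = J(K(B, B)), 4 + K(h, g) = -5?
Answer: -17021/588 ≈ -28.947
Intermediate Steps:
K(h, g) = -9 (K(h, g) = -4 - 5 = -9)
J(T) = T**(3/2)
n(B, O) = -27*I (n(B, O) = (-9)**(3/2) = -27*I)
l(a) = 7 (l(a) = 9 - (-6 + 8) = 9 - 1*2 = 9 - 2 = 7)
C = 588 (C = -(-84)*7 = -7*(-84) = 588)
d/C = -17021/588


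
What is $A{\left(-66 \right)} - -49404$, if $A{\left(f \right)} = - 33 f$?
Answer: $51582$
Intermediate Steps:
$A{\left(-66 \right)} - -49404 = \left(-33\right) \left(-66\right) - -49404 = 2178 + 49404 = 51582$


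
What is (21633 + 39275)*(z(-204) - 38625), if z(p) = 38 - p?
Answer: -2337831764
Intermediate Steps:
(21633 + 39275)*(z(-204) - 38625) = (21633 + 39275)*((38 - 1*(-204)) - 38625) = 60908*((38 + 204) - 38625) = 60908*(242 - 38625) = 60908*(-38383) = -2337831764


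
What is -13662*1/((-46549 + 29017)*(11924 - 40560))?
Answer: -759/27891464 ≈ -2.7213e-5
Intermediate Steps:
-13662*1/((-46549 + 29017)*(11924 - 40560)) = -13662/((-28636*(-17532))) = -13662/502046352 = -13662*1/502046352 = -759/27891464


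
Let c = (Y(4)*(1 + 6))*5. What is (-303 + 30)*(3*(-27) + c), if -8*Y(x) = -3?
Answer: 148239/8 ≈ 18530.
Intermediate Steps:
Y(x) = 3/8 (Y(x) = -⅛*(-3) = 3/8)
c = 105/8 (c = (3*(1 + 6)/8)*5 = ((3/8)*7)*5 = (21/8)*5 = 105/8 ≈ 13.125)
(-303 + 30)*(3*(-27) + c) = (-303 + 30)*(3*(-27) + 105/8) = -273*(-81 + 105/8) = -273*(-543/8) = 148239/8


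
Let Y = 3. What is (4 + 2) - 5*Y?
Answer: -9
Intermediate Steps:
(4 + 2) - 5*Y = (4 + 2) - 5*3 = 6 - 15 = -9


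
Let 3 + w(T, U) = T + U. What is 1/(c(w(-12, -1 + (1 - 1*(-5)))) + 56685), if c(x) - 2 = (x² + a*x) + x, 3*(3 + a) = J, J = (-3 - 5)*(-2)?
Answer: 3/170261 ≈ 1.7620e-5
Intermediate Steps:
J = 16 (J = -8*(-2) = 16)
w(T, U) = -3 + T + U (w(T, U) = -3 + (T + U) = -3 + T + U)
a = 7/3 (a = -3 + (⅓)*16 = -3 + 16/3 = 7/3 ≈ 2.3333)
c(x) = 2 + x² + 10*x/3 (c(x) = 2 + ((x² + 7*x/3) + x) = 2 + (x² + 10*x/3) = 2 + x² + 10*x/3)
1/(c(w(-12, -1 + (1 - 1*(-5)))) + 56685) = 1/((2 + (-3 - 12 + (-1 + (1 - 1*(-5))))² + 10*(-3 - 12 + (-1 + (1 - 1*(-5))))/3) + 56685) = 1/((2 + (-3 - 12 + (-1 + (1 + 5)))² + 10*(-3 - 12 + (-1 + (1 + 5)))/3) + 56685) = 1/((2 + (-3 - 12 + (-1 + 6))² + 10*(-3 - 12 + (-1 + 6))/3) + 56685) = 1/((2 + (-3 - 12 + 5)² + 10*(-3 - 12 + 5)/3) + 56685) = 1/((2 + (-10)² + (10/3)*(-10)) + 56685) = 1/((2 + 100 - 100/3) + 56685) = 1/(206/3 + 56685) = 1/(170261/3) = 3/170261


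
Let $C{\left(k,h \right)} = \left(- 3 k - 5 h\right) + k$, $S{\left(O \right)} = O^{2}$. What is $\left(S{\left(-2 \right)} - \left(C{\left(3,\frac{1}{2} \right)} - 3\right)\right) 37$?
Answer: $\frac{1147}{2} \approx 573.5$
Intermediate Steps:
$C{\left(k,h \right)} = - 5 h - 2 k$ ($C{\left(k,h \right)} = \left(- 5 h - 3 k\right) + k = - 5 h - 2 k$)
$\left(S{\left(-2 \right)} - \left(C{\left(3,\frac{1}{2} \right)} - 3\right)\right) 37 = \left(\left(-2\right)^{2} - \left(\left(- \frac{5}{2} - 6\right) - 3\right)\right) 37 = \left(4 - \left(\left(\left(-5\right) \frac{1}{2} - 6\right) - 3\right)\right) 37 = \left(4 - \left(\left(- \frac{5}{2} - 6\right) - 3\right)\right) 37 = \left(4 - \left(- \frac{17}{2} - 3\right)\right) 37 = \left(4 - - \frac{23}{2}\right) 37 = \left(4 + \frac{23}{2}\right) 37 = \frac{31}{2} \cdot 37 = \frac{1147}{2}$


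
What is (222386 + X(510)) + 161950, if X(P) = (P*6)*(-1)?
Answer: 381276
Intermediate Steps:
X(P) = -6*P (X(P) = (6*P)*(-1) = -6*P)
(222386 + X(510)) + 161950 = (222386 - 6*510) + 161950 = (222386 - 3060) + 161950 = 219326 + 161950 = 381276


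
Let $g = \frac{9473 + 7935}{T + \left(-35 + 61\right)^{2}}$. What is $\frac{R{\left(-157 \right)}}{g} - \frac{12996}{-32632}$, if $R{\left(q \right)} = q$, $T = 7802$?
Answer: $- \frac{2700528669}{35503616} \approx -76.063$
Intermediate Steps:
$g = \frac{8704}{4239}$ ($g = \frac{9473 + 7935}{7802 + \left(-35 + 61\right)^{2}} = \frac{17408}{7802 + 26^{2}} = \frac{17408}{7802 + 676} = \frac{17408}{8478} = 17408 \cdot \frac{1}{8478} = \frac{8704}{4239} \approx 2.0533$)
$\frac{R{\left(-157 \right)}}{g} - \frac{12996}{-32632} = - \frac{157}{\frac{8704}{4239}} - \frac{12996}{-32632} = \left(-157\right) \frac{4239}{8704} - - \frac{3249}{8158} = - \frac{665523}{8704} + \frac{3249}{8158} = - \frac{2700528669}{35503616}$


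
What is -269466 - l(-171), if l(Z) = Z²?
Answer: -298707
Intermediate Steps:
-269466 - l(-171) = -269466 - 1*(-171)² = -269466 - 1*29241 = -269466 - 29241 = -298707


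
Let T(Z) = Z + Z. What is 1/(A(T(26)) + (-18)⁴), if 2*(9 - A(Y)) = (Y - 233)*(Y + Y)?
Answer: 1/114397 ≈ 8.7415e-6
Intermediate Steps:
T(Z) = 2*Z
A(Y) = 9 - Y*(-233 + Y) (A(Y) = 9 - (Y - 233)*(Y + Y)/2 = 9 - (-233 + Y)*2*Y/2 = 9 - Y*(-233 + Y))
1/(A(T(26)) + (-18)⁴) = 1/((9 - (2*26)² + 233*(2*26)) + (-18)⁴) = 1/((9 - 1*52² + 233*52) + 104976) = 1/((9 - 1*2704 + 12116) + 104976) = 1/((9 - 2704 + 12116) + 104976) = 1/(9421 + 104976) = 1/114397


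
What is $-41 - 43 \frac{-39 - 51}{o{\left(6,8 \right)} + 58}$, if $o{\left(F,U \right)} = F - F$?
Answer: $\frac{746}{29} \approx 25.724$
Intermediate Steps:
$o{\left(F,U \right)} = 0$
$-41 - 43 \frac{-39 - 51}{o{\left(6,8 \right)} + 58} = -41 - 43 \frac{-39 - 51}{0 + 58} = -41 - 43 \left(- \frac{90}{58}\right) = -41 - 43 \left(\left(-90\right) \frac{1}{58}\right) = -41 - - \frac{1935}{29} = -41 + \frac{1935}{29} = \frac{746}{29}$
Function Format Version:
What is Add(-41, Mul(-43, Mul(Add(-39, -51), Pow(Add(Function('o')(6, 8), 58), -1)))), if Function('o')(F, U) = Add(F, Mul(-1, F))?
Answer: Rational(746, 29) ≈ 25.724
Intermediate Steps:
Function('o')(F, U) = 0
Add(-41, Mul(-43, Mul(Add(-39, -51), Pow(Add(Function('o')(6, 8), 58), -1)))) = Add(-41, Mul(-43, Mul(Add(-39, -51), Pow(Add(0, 58), -1)))) = Add(-41, Mul(-43, Mul(-90, Pow(58, -1)))) = Add(-41, Mul(-43, Mul(-90, Rational(1, 58)))) = Add(-41, Mul(-43, Rational(-45, 29))) = Add(-41, Rational(1935, 29)) = Rational(746, 29)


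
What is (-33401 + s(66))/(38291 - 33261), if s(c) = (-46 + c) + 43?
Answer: -16669/2515 ≈ -6.6278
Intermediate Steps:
s(c) = -3 + c
(-33401 + s(66))/(38291 - 33261) = (-33401 + (-3 + 66))/(38291 - 33261) = (-33401 + 63)/5030 = -33338*1/5030 = -16669/2515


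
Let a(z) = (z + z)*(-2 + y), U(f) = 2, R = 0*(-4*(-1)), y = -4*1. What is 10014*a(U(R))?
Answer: -240336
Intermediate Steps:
y = -4
R = 0 (R = 0*4 = 0)
a(z) = -12*z (a(z) = (z + z)*(-2 - 4) = (2*z)*(-6) = -12*z)
10014*a(U(R)) = 10014*(-12*2) = 10014*(-24) = -240336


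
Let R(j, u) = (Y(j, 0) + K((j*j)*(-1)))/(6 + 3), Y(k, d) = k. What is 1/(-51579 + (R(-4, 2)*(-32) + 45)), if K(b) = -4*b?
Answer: -3/155242 ≈ -1.9325e-5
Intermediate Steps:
R(j, u) = j/9 + 4*j**2/9 (R(j, u) = (j - 4*j*j*(-1))/(6 + 3) = (j - 4*j**2*(-1))/9 = (j - (-4)*j**2)*(1/9) = (j + 4*j**2)*(1/9) = j/9 + 4*j**2/9)
1/(-51579 + (R(-4, 2)*(-32) + 45)) = 1/(-51579 + (((1/9)*(-4)*(1 + 4*(-4)))*(-32) + 45)) = 1/(-51579 + (((1/9)*(-4)*(1 - 16))*(-32) + 45)) = 1/(-51579 + (((1/9)*(-4)*(-15))*(-32) + 45)) = 1/(-51579 + ((20/3)*(-32) + 45)) = 1/(-51579 + (-640/3 + 45)) = 1/(-51579 - 505/3) = 1/(-155242/3) = -3/155242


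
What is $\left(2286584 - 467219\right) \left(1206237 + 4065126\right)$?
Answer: $9590533344495$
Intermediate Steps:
$\left(2286584 - 467219\right) \left(1206237 + 4065126\right) = \left(2286584 + \left(-1243435 + 776216\right)\right) 5271363 = \left(2286584 - 467219\right) 5271363 = 1819365 \cdot 5271363 = 9590533344495$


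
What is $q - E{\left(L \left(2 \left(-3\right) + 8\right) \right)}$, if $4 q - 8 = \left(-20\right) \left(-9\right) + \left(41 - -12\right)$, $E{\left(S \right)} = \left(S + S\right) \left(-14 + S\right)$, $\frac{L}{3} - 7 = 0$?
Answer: $- \frac{9167}{4} \approx -2291.8$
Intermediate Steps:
$L = 21$ ($L = 21 + 3 \cdot 0 = 21 + 0 = 21$)
$E{\left(S \right)} = 2 S \left(-14 + S\right)$
$q = \frac{241}{4}$ ($q = 2 + \frac{\left(-20\right) \left(-9\right) + \left(41 - -12\right)}{4} = 2 + \frac{180 + \left(41 + 12\right)}{4} = 2 + \frac{180 + 53}{4} = 2 + \frac{1}{4} \cdot 233 = 2 + \frac{233}{4} = \frac{241}{4} \approx 60.25$)
$q - E{\left(L \left(2 \left(-3\right) + 8\right) \right)} = \frac{241}{4} - 2 \cdot 21 \left(2 \left(-3\right) + 8\right) \left(-14 + 21 \left(2 \left(-3\right) + 8\right)\right) = \frac{241}{4} - 2 \cdot 21 \left(-6 + 8\right) \left(-14 + 21 \left(-6 + 8\right)\right) = \frac{241}{4} - 2 \cdot 21 \cdot 2 \left(-14 + 21 \cdot 2\right) = \frac{241}{4} - 2 \cdot 42 \left(-14 + 42\right) = \frac{241}{4} - 2 \cdot 42 \cdot 28 = \frac{241}{4} - 2352 = - \frac{9167}{4}$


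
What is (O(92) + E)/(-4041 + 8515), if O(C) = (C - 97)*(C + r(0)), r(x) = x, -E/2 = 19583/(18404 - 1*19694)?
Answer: -277117/2885730 ≈ -0.096030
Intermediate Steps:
E = 19583/645 (E = -39166/(18404 - 1*19694) = -39166/(18404 - 19694) = -39166/(-1290) = -39166*(-1)/1290 = -2*(-19583/1290) = 19583/645 ≈ 30.361)
O(C) = C*(-97 + C) (O(C) = (C - 97)*(C + 0) = (-97 + C)*C = C*(-97 + C))
(O(92) + E)/(-4041 + 8515) = (92*(-97 + 92) + 19583/645)/(-4041 + 8515) = (92*(-5) + 19583/645)/4474 = (-460 + 19583/645)*(1/4474) = -277117/645*1/4474 = -277117/2885730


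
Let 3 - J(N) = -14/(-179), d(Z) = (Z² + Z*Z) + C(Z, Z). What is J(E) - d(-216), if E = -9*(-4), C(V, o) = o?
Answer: -16663661/179 ≈ -93093.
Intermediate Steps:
d(Z) = Z + 2*Z² (d(Z) = (Z² + Z*Z) + Z = (Z² + Z²) + Z = 2*Z² + Z = Z + 2*Z²)
E = 36
J(N) = 523/179 (J(N) = 3 - (-14)/(-179) = 3 - (-14)*(-1)/179 = 3 - 1*14/179 = 3 - 14/179 = 523/179)
J(E) - d(-216) = 523/179 - (-216)*(1 + 2*(-216)) = 523/179 - (-216)*(1 - 432) = 523/179 - (-216)*(-431) = 523/179 - 1*93096 = 523/179 - 93096 = -16663661/179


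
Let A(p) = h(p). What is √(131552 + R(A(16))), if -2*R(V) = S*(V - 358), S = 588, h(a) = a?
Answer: 10*√2321 ≈ 481.77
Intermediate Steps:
A(p) = p
R(V) = 105252 - 294*V (R(V) = -294*(V - 358) = -294*(-358 + V) = -(-210504 + 588*V)/2 = 105252 - 294*V)
√(131552 + R(A(16))) = √(131552 + (105252 - 294*16)) = √(131552 + (105252 - 4704)) = √(131552 + 100548) = √232100 = 10*√2321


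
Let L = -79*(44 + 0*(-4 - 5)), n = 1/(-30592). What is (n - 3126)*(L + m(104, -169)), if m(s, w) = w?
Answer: 348573511485/30592 ≈ 1.1394e+7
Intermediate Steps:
n = -1/30592 ≈ -3.2688e-5
L = -3476 (L = -79*(44 + 0*(-9)) = -79*(44 + 0) = -79*44 = -3476)
(n - 3126)*(L + m(104, -169)) = (-1/30592 - 3126)*(-3476 - 169) = -95630593/30592*(-3645) = 348573511485/30592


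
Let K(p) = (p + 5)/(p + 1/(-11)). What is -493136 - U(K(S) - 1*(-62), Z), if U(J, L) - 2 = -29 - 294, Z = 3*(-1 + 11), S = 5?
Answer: -492815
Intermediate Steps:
K(p) = (5 + p)/(-1/11 + p) (K(p) = (5 + p)/(p - 1/11) = (5 + p)/(-1/11 + p))
Z = 30 (Z = 3*10 = 30)
U(J, L) = -321 (U(J, L) = 2 + (-29 - 294) = 2 - 323 = -321)
-493136 - U(K(S) - 1*(-62), Z) = -493136 - 1*(-321) = -493136 + 321 = -492815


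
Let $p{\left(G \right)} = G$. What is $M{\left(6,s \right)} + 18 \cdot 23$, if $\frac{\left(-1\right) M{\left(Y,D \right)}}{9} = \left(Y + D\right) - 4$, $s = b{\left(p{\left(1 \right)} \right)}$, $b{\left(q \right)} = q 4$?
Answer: $360$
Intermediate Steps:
$b{\left(q \right)} = 4 q$
$s = 4$ ($s = 4 \cdot 1 = 4$)
$M{\left(Y,D \right)} = 36 - 9 D - 9 Y$ ($M{\left(Y,D \right)} = - 9 \left(\left(Y + D\right) - 4\right) = - 9 \left(\left(D + Y\right) - 4\right) = - 9 \left(-4 + D + Y\right) = 36 - 9 D - 9 Y$)
$M{\left(6,s \right)} + 18 \cdot 23 = \left(36 - 36 - 54\right) + 18 \cdot 23 = \left(36 - 36 - 54\right) + 414 = -54 + 414 = 360$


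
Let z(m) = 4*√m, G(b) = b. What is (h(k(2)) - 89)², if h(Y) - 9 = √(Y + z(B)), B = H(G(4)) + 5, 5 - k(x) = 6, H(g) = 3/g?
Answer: (80 - √(-1 + 2*√23))² ≈ 5939.6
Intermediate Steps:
k(x) = -1 (k(x) = 5 - 1*6 = 5 - 6 = -1)
B = 23/4 (B = 3/4 + 5 = 3*(¼) + 5 = ¾ + 5 = 23/4 ≈ 5.7500)
h(Y) = 9 + √(Y + 2*√23) (h(Y) = 9 + √(Y + 4*√(23/4)) = 9 + √(Y + 4*(√23/2)) = 9 + √(Y + 2*√23))
(h(k(2)) - 89)² = ((9 + √(-1 + 2*√23)) - 89)² = (-80 + √(-1 + 2*√23))²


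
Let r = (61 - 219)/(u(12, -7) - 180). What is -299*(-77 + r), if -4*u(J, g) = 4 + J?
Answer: 91065/4 ≈ 22766.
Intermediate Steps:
u(J, g) = -1 - J/4 (u(J, g) = -(4 + J)/4 = -1 - J/4)
r = 79/92 (r = (61 - 219)/((-1 - 1/4*12) - 180) = -158/((-1 - 3) - 180) = -158/(-4 - 180) = -158/(-184) = -158*(-1/184) = 79/92 ≈ 0.85870)
-299*(-77 + r) = -299*(-77 + 79/92) = -299*(-7005/92) = 91065/4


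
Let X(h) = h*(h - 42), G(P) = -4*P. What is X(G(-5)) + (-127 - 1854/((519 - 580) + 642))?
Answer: -331281/581 ≈ -570.19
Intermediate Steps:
X(h) = h*(-42 + h)
X(G(-5)) + (-127 - 1854/((519 - 580) + 642)) = (-4*(-5))*(-42 - 4*(-5)) + (-127 - 1854/((519 - 580) + 642)) = 20*(-42 + 20) + (-127 - 1854/(-61 + 642)) = 20*(-22) + (-127 - 1854/581) = -440 + (-127 - 1854*1/581) = -440 + (-127 - 1854/581) = -440 - 75641/581 = -331281/581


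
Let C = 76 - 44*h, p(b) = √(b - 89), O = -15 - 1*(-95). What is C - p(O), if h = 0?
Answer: 76 - 3*I ≈ 76.0 - 3.0*I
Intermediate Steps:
O = 80 (O = -15 + 95 = 80)
p(b) = √(-89 + b)
C = 76 (C = 76 - 44*0 = 76 + 0 = 76)
C - p(O) = 76 - √(-89 + 80) = 76 - √(-9) = 76 - 3*I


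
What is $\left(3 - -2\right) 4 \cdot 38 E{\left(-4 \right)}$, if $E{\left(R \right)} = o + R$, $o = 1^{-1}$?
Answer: $-2280$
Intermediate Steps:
$o = 1$
$E{\left(R \right)} = 1 + R$
$\left(3 - -2\right) 4 \cdot 38 E{\left(-4 \right)} = \left(3 - -2\right) 4 \cdot 38 \left(1 - 4\right) = \left(3 + 2\right) 4 \cdot 38 \left(-3\right) = 5 \cdot 4 \cdot 38 \left(-3\right) = 20 \cdot 38 \left(-3\right) = 760 \left(-3\right) = -2280$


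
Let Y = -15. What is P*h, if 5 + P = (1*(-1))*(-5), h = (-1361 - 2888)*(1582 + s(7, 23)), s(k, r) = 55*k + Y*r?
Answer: 0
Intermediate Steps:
s(k, r) = -15*r + 55*k (s(k, r) = 55*k - 15*r = -15*r + 55*k)
h = -6891878 (h = (-1361 - 2888)*(1582 + (-15*23 + 55*7)) = -4249*(1582 + (-345 + 385)) = -4249*(1582 + 40) = -4249*1622 = -6891878)
P = 0 (P = -5 + (1*(-1))*(-5) = -5 - 1*(-5) = -5 + 5 = 0)
P*h = 0*(-6891878) = 0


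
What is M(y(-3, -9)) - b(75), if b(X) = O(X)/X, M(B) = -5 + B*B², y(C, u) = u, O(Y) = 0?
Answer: -734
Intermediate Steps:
M(B) = -5 + B³
b(X) = 0 (b(X) = 0/X = 0)
M(y(-3, -9)) - b(75) = (-5 + (-9)³) - 1*0 = (-5 - 729) + 0 = -734 + 0 = -734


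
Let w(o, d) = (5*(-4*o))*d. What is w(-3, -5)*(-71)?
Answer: 21300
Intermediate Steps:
w(o, d) = -20*d*o (w(o, d) = (-20*o)*d = -20*d*o)
w(-3, -5)*(-71) = -20*(-5)*(-3)*(-71) = -300*(-71) = 21300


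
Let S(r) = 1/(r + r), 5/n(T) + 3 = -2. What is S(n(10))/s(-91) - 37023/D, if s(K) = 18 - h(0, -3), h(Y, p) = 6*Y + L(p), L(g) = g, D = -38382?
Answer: 126382/134337 ≈ 0.94078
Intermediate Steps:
n(T) = -1 (n(T) = 5/(-3 - 2) = 5/(-5) = 5*(-1/5) = -1)
S(r) = 1/(2*r)
h(Y, p) = p + 6*Y (h(Y, p) = 6*Y + p = p + 6*Y)
s(K) = 21 (s(K) = 18 - (-3 + 6*0) = 18 - (-3 + 0) = 18 - 1*(-3) = 18 + 3 = 21)
S(n(10))/s(-91) - 37023/D = ((1/2)/(-1))/21 - 37023/(-38382) = ((1/2)*(-1))*(1/21) - 37023*(-1/38382) = -1/2*1/21 + 12341/12794 = -1/42 + 12341/12794 = 126382/134337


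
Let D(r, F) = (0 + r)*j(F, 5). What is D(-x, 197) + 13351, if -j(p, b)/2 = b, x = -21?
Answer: 13141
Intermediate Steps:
j(p, b) = -2*b
D(r, F) = -10*r (D(r, F) = (0 + r)*(-2*5) = r*(-10) = -10*r)
D(-x, 197) + 13351 = -(-10)*(-21) + 13351 = -10*21 + 13351 = -210 + 13351 = 13141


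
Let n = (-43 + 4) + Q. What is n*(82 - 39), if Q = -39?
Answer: -3354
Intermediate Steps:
n = -78 (n = (-43 + 4) - 39 = -39 - 39 = -78)
n*(82 - 39) = -78*(82 - 39) = -78*43 = -3354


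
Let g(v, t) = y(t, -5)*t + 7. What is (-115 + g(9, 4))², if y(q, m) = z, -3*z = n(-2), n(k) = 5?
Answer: 118336/9 ≈ 13148.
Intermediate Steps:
z = -5/3 (z = -⅓*5 = -5/3 ≈ -1.6667)
y(q, m) = -5/3
g(v, t) = 7 - 5*t/3 (g(v, t) = -5*t/3 + 7 = 7 - 5*t/3)
(-115 + g(9, 4))² = (-115 + (7 - 5/3*4))² = (-115 + (7 - 20/3))² = (-115 + ⅓)² = (-344/3)² = 118336/9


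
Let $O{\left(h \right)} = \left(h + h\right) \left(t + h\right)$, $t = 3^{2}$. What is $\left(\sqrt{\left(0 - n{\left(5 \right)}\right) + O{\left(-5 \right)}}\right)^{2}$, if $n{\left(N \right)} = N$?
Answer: $-45$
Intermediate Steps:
$t = 9$
$O{\left(h \right)} = 2 h \left(9 + h\right)$ ($O{\left(h \right)} = \left(h + h\right) \left(9 + h\right) = 2 h \left(9 + h\right)$)
$\left(\sqrt{\left(0 - n{\left(5 \right)}\right) + O{\left(-5 \right)}}\right)^{2} = \left(\sqrt{\left(0 - 5\right) + 2 \left(-5\right) \left(9 - 5\right)}\right)^{2} = \left(\sqrt{\left(0 - 5\right) + 2 \left(-5\right) 4}\right)^{2} = \left(\sqrt{-5 - 40}\right)^{2} = \left(\sqrt{-45}\right)^{2} = \left(3 i \sqrt{5}\right)^{2} = -45$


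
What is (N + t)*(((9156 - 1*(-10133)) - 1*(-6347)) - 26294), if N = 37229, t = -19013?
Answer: -11986128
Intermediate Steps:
(N + t)*(((9156 - 1*(-10133)) - 1*(-6347)) - 26294) = (37229 - 19013)*(((9156 - 1*(-10133)) - 1*(-6347)) - 26294) = 18216*(((9156 + 10133) + 6347) - 26294) = 18216*((19289 + 6347) - 26294) = 18216*(25636 - 26294) = 18216*(-658) = -11986128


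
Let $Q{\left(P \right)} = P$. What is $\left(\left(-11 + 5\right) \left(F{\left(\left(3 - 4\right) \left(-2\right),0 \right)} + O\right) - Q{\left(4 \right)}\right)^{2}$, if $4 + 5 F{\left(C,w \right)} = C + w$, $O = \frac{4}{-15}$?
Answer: $0$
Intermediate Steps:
$O = - \frac{4}{15}$ ($O = 4 \left(- \frac{1}{15}\right) = - \frac{4}{15} \approx -0.26667$)
$F{\left(C,w \right)} = - \frac{4}{5} + \frac{C}{5} + \frac{w}{5}$ ($F{\left(C,w \right)} = - \frac{4}{5} + \frac{C + w}{5} = - \frac{4}{5} + \left(\frac{C}{5} + \frac{w}{5}\right) = - \frac{4}{5} + \frac{C}{5} + \frac{w}{5}$)
$\left(\left(-11 + 5\right) \left(F{\left(\left(3 - 4\right) \left(-2\right),0 \right)} + O\right) - Q{\left(4 \right)}\right)^{2} = \left(\left(-11 + 5\right) \left(\left(- \frac{4}{5} + \frac{\left(3 - 4\right) \left(-2\right)}{5} + \frac{1}{5} \cdot 0\right) - \frac{4}{15}\right) - 4\right)^{2} = \left(- 6 \left(\left(- \frac{4}{5} + \frac{\left(-1\right) \left(-2\right)}{5} + 0\right) - \frac{4}{15}\right) - 4\right)^{2} = \left(- 6 \left(\left(- \frac{4}{5} + \frac{1}{5} \cdot 2 + 0\right) - \frac{4}{15}\right) - 4\right)^{2} = \left(- 6 \left(\left(- \frac{4}{5} + \frac{2}{5} + 0\right) - \frac{4}{15}\right) - 4\right)^{2} = \left(- 6 \left(- \frac{2}{5} - \frac{4}{15}\right) - 4\right)^{2} = \left(\left(-6\right) \left(- \frac{2}{3}\right) - 4\right)^{2} = \left(4 - 4\right)^{2} = 0^{2} = 0$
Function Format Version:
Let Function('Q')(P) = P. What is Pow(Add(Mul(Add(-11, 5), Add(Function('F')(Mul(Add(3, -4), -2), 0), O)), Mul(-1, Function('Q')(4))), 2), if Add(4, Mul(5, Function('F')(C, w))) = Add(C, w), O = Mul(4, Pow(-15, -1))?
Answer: 0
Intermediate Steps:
O = Rational(-4, 15) (O = Mul(4, Rational(-1, 15)) = Rational(-4, 15) ≈ -0.26667)
Function('F')(C, w) = Add(Rational(-4, 5), Mul(Rational(1, 5), C), Mul(Rational(1, 5), w)) (Function('F')(C, w) = Add(Rational(-4, 5), Mul(Rational(1, 5), Add(C, w))) = Add(Rational(-4, 5), Add(Mul(Rational(1, 5), C), Mul(Rational(1, 5), w))) = Add(Rational(-4, 5), Mul(Rational(1, 5), C), Mul(Rational(1, 5), w)))
Pow(Add(Mul(Add(-11, 5), Add(Function('F')(Mul(Add(3, -4), -2), 0), O)), Mul(-1, Function('Q')(4))), 2) = Pow(Add(Mul(Add(-11, 5), Add(Add(Rational(-4, 5), Mul(Rational(1, 5), Mul(Add(3, -4), -2)), Mul(Rational(1, 5), 0)), Rational(-4, 15))), Mul(-1, 4)), 2) = Pow(Add(Mul(-6, Add(Add(Rational(-4, 5), Mul(Rational(1, 5), Mul(-1, -2)), 0), Rational(-4, 15))), -4), 2) = Pow(Add(Mul(-6, Add(Add(Rational(-4, 5), Mul(Rational(1, 5), 2), 0), Rational(-4, 15))), -4), 2) = Pow(Add(Mul(-6, Add(Add(Rational(-4, 5), Rational(2, 5), 0), Rational(-4, 15))), -4), 2) = Pow(Add(Mul(-6, Add(Rational(-2, 5), Rational(-4, 15))), -4), 2) = Pow(Add(Mul(-6, Rational(-2, 3)), -4), 2) = Pow(Add(4, -4), 2) = Pow(0, 2) = 0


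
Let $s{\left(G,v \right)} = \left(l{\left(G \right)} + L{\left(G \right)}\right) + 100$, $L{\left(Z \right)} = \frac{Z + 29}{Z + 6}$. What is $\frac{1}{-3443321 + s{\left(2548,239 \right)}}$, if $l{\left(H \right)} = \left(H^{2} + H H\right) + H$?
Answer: $\frac{2554}{24375212567} \approx 1.0478 \cdot 10^{-7}$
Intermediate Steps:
$L{\left(Z \right)} = \frac{29 + Z}{6 + Z}$
$l{\left(H \right)} = H + 2 H^{2}$ ($l{\left(H \right)} = \left(H^{2} + H^{2}\right) + H = 2 H^{2} + H = H + 2 H^{2}$)
$s{\left(G,v \right)} = 100 + G \left(1 + 2 G\right) + \frac{29 + G}{6 + G}$ ($s{\left(G,v \right)} = \left(G \left(1 + 2 G\right) + \frac{29 + G}{6 + G}\right) + 100 = 100 + G \left(1 + 2 G\right) + \frac{29 + G}{6 + G}$)
$\frac{1}{-3443321 + s{\left(2548,239 \right)}} = \frac{1}{-3443321 + \frac{29 + 2548 + \left(6 + 2548\right) \left(100 + 2548 \left(1 + 2 \cdot 2548\right)\right)}{6 + 2548}} = \frac{1}{-3443321 + \frac{29 + 2548 + 2554 \left(100 + 2548 \left(1 + 5096\right)\right)}{2554}} = \frac{1}{-3443321 + \frac{29 + 2548 + 2554 \left(100 + 2548 \cdot 5097\right)}{2554}} = \frac{1}{-3443321 + \frac{29 + 2548 + 2554 \left(100 + 12987156\right)}{2554}} = \frac{1}{-3443321 + \frac{29 + 2548 + 2554 \cdot 12987256}{2554}} = \frac{1}{-3443321 + \frac{29 + 2548 + 33169451824}{2554}} = \frac{1}{-3443321 + \frac{1}{2554} \cdot 33169454401} = \frac{1}{-3443321 + \frac{33169454401}{2554}} = \frac{1}{\frac{24375212567}{2554}} = \frac{2554}{24375212567}$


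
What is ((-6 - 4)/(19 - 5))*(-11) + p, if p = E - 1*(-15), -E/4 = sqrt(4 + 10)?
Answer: 160/7 - 4*sqrt(14) ≈ 7.8905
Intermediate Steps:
E = -4*sqrt(14) (E = -4*sqrt(4 + 10) = -4*sqrt(14) ≈ -14.967)
p = 15 - 4*sqrt(14) (p = -4*sqrt(14) - 1*(-15) = -4*sqrt(14) + 15 = 15 - 4*sqrt(14) ≈ 0.033370)
((-6 - 4)/(19 - 5))*(-11) + p = ((-6 - 4)/(19 - 5))*(-11) + (15 - 4*sqrt(14)) = -10/14*(-11) + (15 - 4*sqrt(14)) = -10*1/14*(-11) + (15 - 4*sqrt(14)) = -5/7*(-11) + (15 - 4*sqrt(14)) = 55/7 + (15 - 4*sqrt(14)) = 160/7 - 4*sqrt(14)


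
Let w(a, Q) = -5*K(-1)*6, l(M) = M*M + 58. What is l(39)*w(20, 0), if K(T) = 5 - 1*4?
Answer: -47370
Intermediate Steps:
K(T) = 1 (K(T) = 5 - 4 = 1)
l(M) = 58 + M² (l(M) = M² + 58 = 58 + M²)
w(a, Q) = -30 (w(a, Q) = -5*1*6 = -5*6 = -30)
l(39)*w(20, 0) = (58 + 39²)*(-30) = (58 + 1521)*(-30) = 1579*(-30) = -47370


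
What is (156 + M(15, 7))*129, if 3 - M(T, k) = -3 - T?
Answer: 22833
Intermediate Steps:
M(T, k) = 6 + T (M(T, k) = 3 - (-3 - T) = 3 + (3 + T) = 6 + T)
(156 + M(15, 7))*129 = (156 + (6 + 15))*129 = (156 + 21)*129 = 177*129 = 22833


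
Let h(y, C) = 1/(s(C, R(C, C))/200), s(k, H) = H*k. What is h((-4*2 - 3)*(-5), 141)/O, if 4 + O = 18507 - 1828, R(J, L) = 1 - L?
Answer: -2/3291645 ≈ -6.0760e-7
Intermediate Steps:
O = 16675 (O = -4 + (18507 - 1828) = -4 + 16679 = 16675)
h(y, C) = 200/(C*(1 - C)) (h(y, C) = 1/(((1 - C)*C)/200) = 1/((C*(1 - C))*(1/200)) = 1/(C*(1 - C)/200) = 200/(C*(1 - C)))
h((-4*2 - 3)*(-5), 141)/O = -200/(141*(-1 + 141))/16675 = -200*1/141/140*(1/16675) = -200*1/141*1/140*(1/16675) = -10/987*1/16675 = -2/3291645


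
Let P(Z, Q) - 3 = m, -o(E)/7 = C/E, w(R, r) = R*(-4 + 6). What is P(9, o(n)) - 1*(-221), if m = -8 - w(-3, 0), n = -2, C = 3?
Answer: 222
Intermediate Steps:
w(R, r) = 2*R (w(R, r) = R*2 = 2*R)
o(E) = -21/E
m = -2 (m = -8 - 2*(-3) = -8 - 1*(-6) = -8 + 6 = -2)
P(Z, Q) = 1 (P(Z, Q) = 3 - 2 = 1)
P(9, o(n)) - 1*(-221) = 1 - 1*(-221) = 1 + 221 = 222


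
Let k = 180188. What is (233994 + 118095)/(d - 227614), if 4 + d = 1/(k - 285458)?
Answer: -1950758370/1261123519 ≈ -1.5468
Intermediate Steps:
d = -421081/105270 (d = -4 + 1/(180188 - 285458) = -4 + 1/(-105270) = -4 - 1/105270 = -421081/105270 ≈ -4.0000)
(233994 + 118095)/(d - 227614) = (233994 + 118095)/(-421081/105270 - 227614) = 352089/(-23961346861/105270) = 352089*(-105270/23961346861) = -1950758370/1261123519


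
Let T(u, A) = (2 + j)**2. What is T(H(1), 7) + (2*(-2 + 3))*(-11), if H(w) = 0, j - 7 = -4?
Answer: 3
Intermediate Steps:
j = 3 (j = 7 - 4 = 3)
T(u, A) = 25 (T(u, A) = (2 + 3)**2 = 5**2 = 25)
T(H(1), 7) + (2*(-2 + 3))*(-11) = 25 + (2*(-2 + 3))*(-11) = 25 + (2*1)*(-11) = 25 + 2*(-11) = 25 - 22 = 3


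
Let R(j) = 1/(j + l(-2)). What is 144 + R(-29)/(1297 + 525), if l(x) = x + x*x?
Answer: 7083935/49194 ≈ 144.00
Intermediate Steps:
l(x) = x + x²
R(j) = 1/(2 + j) (R(j) = 1/(j - 2*(1 - 2)) = 1/(j - 2*(-1)) = 1/(j + 2) = 1/(2 + j))
144 + R(-29)/(1297 + 525) = 144 + 1/((1297 + 525)*(2 - 29)) = 144 + 1/(1822*(-27)) = 144 + (1/1822)*(-1/27) = 144 - 1/49194 = 7083935/49194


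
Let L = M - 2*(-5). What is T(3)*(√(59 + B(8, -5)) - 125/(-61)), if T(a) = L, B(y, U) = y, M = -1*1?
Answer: 1125/61 + 9*√67 ≈ 92.111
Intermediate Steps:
M = -1
L = 9 (L = -1 - 2*(-5) = -1 + 10 = 9)
T(a) = 9
T(3)*(√(59 + B(8, -5)) - 125/(-61)) = 9*(√(59 + 8) - 125/(-61)) = 9*(√67 - 125*(-1/61)) = 9*(√67 + 125/61) = 9*(125/61 + √67) = 1125/61 + 9*√67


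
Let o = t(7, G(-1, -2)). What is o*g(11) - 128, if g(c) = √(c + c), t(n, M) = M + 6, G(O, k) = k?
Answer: -128 + 4*√22 ≈ -109.24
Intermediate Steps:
t(n, M) = 6 + M
o = 4 (o = 6 - 2 = 4)
g(c) = √2*√c (g(c) = √(2*c) = √2*√c)
o*g(11) - 128 = 4*(√2*√11) - 128 = 4*√22 - 128 = -128 + 4*√22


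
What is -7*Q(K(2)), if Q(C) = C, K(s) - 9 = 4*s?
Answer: -119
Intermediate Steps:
K(s) = 9 + 4*s
-7*Q(K(2)) = -7*(9 + 4*2) = -7*(9 + 8) = -7*17 = -119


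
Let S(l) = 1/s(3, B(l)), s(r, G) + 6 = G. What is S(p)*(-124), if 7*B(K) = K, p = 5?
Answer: 868/37 ≈ 23.459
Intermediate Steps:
B(K) = K/7
s(r, G) = -6 + G
S(l) = 1/(-6 + l/7)
S(p)*(-124) = (7/(-42 + 5))*(-124) = (7/(-37))*(-124) = (7*(-1/37))*(-124) = -7/37*(-124) = 868/37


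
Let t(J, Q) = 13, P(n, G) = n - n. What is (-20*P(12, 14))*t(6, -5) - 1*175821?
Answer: -175821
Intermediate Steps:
P(n, G) = 0
(-20*P(12, 14))*t(6, -5) - 1*175821 = -20*0*13 - 1*175821 = 0*13 - 175821 = 0 - 175821 = -175821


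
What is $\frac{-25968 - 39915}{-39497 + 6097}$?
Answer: $\frac{65883}{33400} \approx 1.9725$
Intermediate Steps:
$\frac{-25968 - 39915}{-39497 + 6097} = - \frac{65883}{-33400} = \left(-65883\right) \left(- \frac{1}{33400}\right) = \frac{65883}{33400}$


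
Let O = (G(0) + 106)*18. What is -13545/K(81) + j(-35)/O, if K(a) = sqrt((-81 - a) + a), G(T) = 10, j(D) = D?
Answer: -35/2088 + 1505*I ≈ -0.016762 + 1505.0*I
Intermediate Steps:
O = 2088 (O = (10 + 106)*18 = 116*18 = 2088)
K(a) = 9*I (K(a) = sqrt(-81) = 9*I)
-13545/K(81) + j(-35)/O = -13545*(-I/9) - 35/2088 = -(-1505)*I - 35*1/2088 = 1505*I - 35/2088 = -35/2088 + 1505*I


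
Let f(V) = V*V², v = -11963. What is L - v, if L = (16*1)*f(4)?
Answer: 12987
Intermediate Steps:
f(V) = V³
L = 1024 (L = (16*1)*4³ = 16*64 = 1024)
L - v = 1024 - 1*(-11963) = 1024 + 11963 = 12987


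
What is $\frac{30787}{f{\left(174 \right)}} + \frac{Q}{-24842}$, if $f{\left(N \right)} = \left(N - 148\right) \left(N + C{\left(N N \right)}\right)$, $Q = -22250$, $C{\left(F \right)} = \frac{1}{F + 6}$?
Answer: $\frac{6552038160232}{850812378637} \approx 7.7009$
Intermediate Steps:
$C{\left(F \right)} = \frac{1}{6 + F}$
$f{\left(N \right)} = \left(-148 + N\right) \left(N + \frac{1}{6 + N^{2}}\right)$ ($f{\left(N \right)} = \left(N - 148\right) \left(N + \frac{1}{6 + N N}\right) = \left(-148 + N\right) \left(N + \frac{1}{6 + N^{2}}\right)$)
$\frac{30787}{f{\left(174 \right)}} + \frac{Q}{-24842} = \frac{30787}{\frac{1}{6 + 174^{2}} \left(-148 + 174 + 174 \left(-148 + 174\right) \left(6 + 174^{2}\right)\right)} - \frac{22250}{-24842} = \frac{30787}{\frac{1}{6 + 30276} \left(-148 + 174 + 174 \cdot 26 \left(6 + 30276\right)\right)} - - \frac{11125}{12421} = \frac{30787}{\frac{1}{30282} \left(-148 + 174 + 174 \cdot 26 \cdot 30282\right)} + \frac{11125}{12421} = \frac{30787}{\frac{1}{30282} \left(-148 + 174 + 136995768\right)} + \frac{11125}{12421} = \frac{30787}{\frac{1}{30282} \cdot 136995794} + \frac{11125}{12421} = \frac{30787}{\frac{68497897}{15141}} + \frac{11125}{12421} = 30787 \cdot \frac{15141}{68497897} + \frac{11125}{12421} = \frac{466145967}{68497897} + \frac{11125}{12421} = \frac{6552038160232}{850812378637}$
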